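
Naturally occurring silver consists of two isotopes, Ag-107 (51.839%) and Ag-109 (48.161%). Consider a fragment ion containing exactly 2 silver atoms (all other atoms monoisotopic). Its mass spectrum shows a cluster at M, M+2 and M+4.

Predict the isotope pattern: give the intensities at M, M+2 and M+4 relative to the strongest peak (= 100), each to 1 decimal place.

53.8 : 100.0 : 46.5

The 2 Ag atoms are independent, so intensities follow the terms of (0.51839 + 0.48161)^2.
P(M) = 0.51839^2 = 0.268728
P(M+2) = 2 × 0.51839^1 × 0.48161^1 = 0.499324
P(M+4) = 0.48161^2 = 0.231948
The M+2 peak is largest (0.499324); scaling to 100 gives 53.8 : 100.0 : 46.5.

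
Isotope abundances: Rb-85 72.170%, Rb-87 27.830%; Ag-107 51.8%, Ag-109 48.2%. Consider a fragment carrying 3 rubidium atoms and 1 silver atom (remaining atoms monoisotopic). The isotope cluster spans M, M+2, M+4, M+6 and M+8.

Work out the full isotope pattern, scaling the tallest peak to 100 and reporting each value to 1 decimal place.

Rubidium pattern (n=3): 0.37589809 : 0.43485841 : 0.16768892 : 0.02155458
Silver pattern (n=1): 0.5180 : 0.4820
Convolve the two distributions (both contribute in 2-u steps):
  M: 0.37589809×0.5180 = 0.194715
  M+2: 0.37589809×0.4820 + 0.43485841×0.5180 = 0.406440
  M+4: 0.43485841×0.4820 + 0.16768892×0.5180 = 0.296465
  M+6: 0.16768892×0.4820 + 0.02155458×0.5180 = 0.091991
  M+8: 0.02155458×0.4820 = 0.010389
Scale to base peak (0.406440) = 100: 47.9 : 100.0 : 72.9 : 22.6 : 2.6

47.9 : 100.0 : 72.9 : 22.6 : 2.6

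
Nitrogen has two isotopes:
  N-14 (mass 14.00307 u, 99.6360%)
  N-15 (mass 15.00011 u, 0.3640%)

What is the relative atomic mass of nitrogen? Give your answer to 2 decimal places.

14.01 u

Weight each isotope mass by its fractional abundance: 0.996360 × 14.00307 + 0.003640 × 15.00011
= 13.952099 + 0.054600 = 14.006699 u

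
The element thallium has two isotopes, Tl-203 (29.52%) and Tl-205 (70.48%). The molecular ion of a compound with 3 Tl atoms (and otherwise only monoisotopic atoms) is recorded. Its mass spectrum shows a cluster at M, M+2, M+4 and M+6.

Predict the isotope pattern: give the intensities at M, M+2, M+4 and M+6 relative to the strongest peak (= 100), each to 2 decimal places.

5.85 : 41.88 : 100.00 : 79.58

Expanding (0.2952 + 0.7048)^3:
P(M) = 0.2952^3 = 0.025725
P(M+2) = 3 × 0.2952^2 × 0.7048^1 = 0.184255
P(M+4) = 3 × 0.2952^1 × 0.7048^2 = 0.439916
P(M+6) = 0.7048^3 = 0.350104
The M+4 peak is largest (0.439916); scaling to 100 gives 5.85 : 41.88 : 100.00 : 79.58.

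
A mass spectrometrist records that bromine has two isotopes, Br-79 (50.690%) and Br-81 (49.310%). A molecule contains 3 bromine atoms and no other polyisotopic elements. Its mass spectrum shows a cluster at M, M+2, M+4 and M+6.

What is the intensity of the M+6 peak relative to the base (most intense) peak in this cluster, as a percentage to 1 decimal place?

31.5%

Term probabilities: M 0.1302, M+2 0.3801, M+4 0.3698, M+6 0.1199. Base peak = M+2.
P(M+2) = C(3,1) × 0.50690^2 × 0.49310^1 = 3 × 0.25694761 × 0.4931 = 0.380103 (base)
P(M+6) = C(3,3) × 0.50690^0 × 0.49310^3 = 1 × 1.0000 × 0.11989609 = 0.119896
Relative intensity = 0.119896 / 0.380103 × 100 = 31.5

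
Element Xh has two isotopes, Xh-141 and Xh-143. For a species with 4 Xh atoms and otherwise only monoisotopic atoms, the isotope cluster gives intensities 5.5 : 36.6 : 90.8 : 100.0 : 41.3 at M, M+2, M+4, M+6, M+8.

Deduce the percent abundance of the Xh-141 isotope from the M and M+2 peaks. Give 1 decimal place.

If p is the fraction of Xh that is Xh-141, then I(M+2)/I(M) = [C(4,1)·p^3·(1−p)] / p^4 = 4·(1−p)/p = 36.6/5.5 = 6.6545
(1−p)/p = 6.6545/4 = 1.6636  ⇒  p = 1/(1 + 1.6636) = 0.3754
Xh-141: 37.5%, Xh-143: 62.5%.

37.5%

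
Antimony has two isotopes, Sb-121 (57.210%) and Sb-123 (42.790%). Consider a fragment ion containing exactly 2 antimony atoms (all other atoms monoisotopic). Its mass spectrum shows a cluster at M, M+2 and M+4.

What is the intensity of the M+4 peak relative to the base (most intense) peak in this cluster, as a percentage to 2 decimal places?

37.40%

Term probabilities: M 0.3273, M+2 0.4896, M+4 0.1831. Base peak = M+2.
P(M+2) = C(2,1) × 0.57210^1 × 0.42790^1 = 2 × 0.5721 × 0.4279 = 0.489603 (base)
P(M+4) = C(2,2) × 0.57210^0 × 0.42790^2 = 1 × 1.0000 × 0.18309841 = 0.183098
Relative intensity = 0.183098 / 0.489603 × 100 = 37.40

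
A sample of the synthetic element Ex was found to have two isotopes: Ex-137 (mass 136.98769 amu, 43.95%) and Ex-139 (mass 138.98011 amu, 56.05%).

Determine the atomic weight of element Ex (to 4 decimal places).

138.1044 amu

Average mass = Σ (abundance × isotope mass) = 0.4395 × 136.98769 + 0.5605 × 138.98011
= 60.206090 + 77.898352 = 138.104442 amu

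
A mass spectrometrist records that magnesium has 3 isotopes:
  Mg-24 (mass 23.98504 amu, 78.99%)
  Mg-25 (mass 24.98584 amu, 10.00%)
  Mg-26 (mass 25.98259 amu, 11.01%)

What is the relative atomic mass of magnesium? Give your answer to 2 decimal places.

24.31 amu

Weight each isotope mass by its fractional abundance: 0.7899 × 23.98504 + 0.1000 × 24.98584 + 0.1101 × 25.98259
= 18.945783 + 2.498584 + 2.860683 = 24.305050 amu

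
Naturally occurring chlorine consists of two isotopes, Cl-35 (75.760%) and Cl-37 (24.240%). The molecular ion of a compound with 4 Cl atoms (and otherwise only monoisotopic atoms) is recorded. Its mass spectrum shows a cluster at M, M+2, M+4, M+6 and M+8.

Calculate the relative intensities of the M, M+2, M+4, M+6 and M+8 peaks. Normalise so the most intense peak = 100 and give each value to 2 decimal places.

Expanding (0.75760 + 0.24240)^4:
P(M) = 0.75760^4 = 0.329428
P(M+2) = 4 × 0.75760^3 × 0.24240^1 = 0.421612
P(M+4) = 6 × 0.75760^2 × 0.24240^2 = 0.202347
P(M+6) = 4 × 0.75760^1 × 0.24240^3 = 0.043162
P(M+8) = 0.24240^4 = 0.003452
The M+2 peak is largest (0.421612); scaling to 100 gives 78.14 : 100.00 : 47.99 : 10.24 : 0.82.

78.14 : 100.00 : 47.99 : 10.24 : 0.82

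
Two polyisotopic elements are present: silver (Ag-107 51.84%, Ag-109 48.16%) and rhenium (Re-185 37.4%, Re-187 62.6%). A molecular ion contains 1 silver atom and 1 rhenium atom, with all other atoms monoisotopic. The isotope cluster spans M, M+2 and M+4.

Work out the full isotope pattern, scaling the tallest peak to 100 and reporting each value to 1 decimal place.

Silver pattern (n=1): 0.5184 : 0.4816
Rhenium pattern (n=1): 0.3740 : 0.6260
Convolve the two distributions (both contribute in 2-u steps):
  M: 0.5184×0.3740 = 0.193882
  M+2: 0.5184×0.6260 + 0.4816×0.3740 = 0.504637
  M+4: 0.4816×0.6260 = 0.301482
Scale to base peak (0.504637) = 100: 38.4 : 100.0 : 59.7

38.4 : 100.0 : 59.7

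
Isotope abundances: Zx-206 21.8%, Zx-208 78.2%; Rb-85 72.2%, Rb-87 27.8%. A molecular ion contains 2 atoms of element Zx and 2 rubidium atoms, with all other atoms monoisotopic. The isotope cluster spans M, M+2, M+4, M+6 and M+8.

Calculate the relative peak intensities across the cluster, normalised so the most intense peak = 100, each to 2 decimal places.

5.39 : 42.85 : 100.00 : 59.18 : 10.29

Element Zx pattern (n=2): 0.047524 : 0.340952 : 0.611524
Rubidium pattern (n=2): 0.521284 : 0.401432 : 0.077284
Convolve the two distributions (both contribute in 2-u steps):
  M: 0.047524×0.521284 = 0.024774
  M+2: 0.047524×0.401432 + 0.340952×0.521284 = 0.196810
  M+4: 0.047524×0.077284 + 0.340952×0.401432 + 0.611524×0.521284 = 0.459320
  M+6: 0.340952×0.077284 + 0.611524×0.401432 = 0.271835
  M+8: 0.611524×0.077284 = 0.047261
Scale to base peak (0.459320) = 100: 5.39 : 42.85 : 100.00 : 59.18 : 10.29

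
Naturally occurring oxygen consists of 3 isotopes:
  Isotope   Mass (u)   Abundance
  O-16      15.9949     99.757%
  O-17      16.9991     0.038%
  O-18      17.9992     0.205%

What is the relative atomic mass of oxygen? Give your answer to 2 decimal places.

16.00 u

The abundance-weighted mean is 0.99757 × 15.9949 + 0.00038 × 16.9991 + 0.00205 × 17.9992
= 15.95603 + 0.00646 + 0.03690 = 15.99939 u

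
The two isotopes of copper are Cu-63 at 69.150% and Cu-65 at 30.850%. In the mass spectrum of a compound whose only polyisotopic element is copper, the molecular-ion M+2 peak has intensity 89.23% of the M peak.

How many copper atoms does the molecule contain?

The M+2/M ratio from n Cu atoms is n · q/p = n · 0.30850/0.69150.
n = 0.8923 × 0.69150/0.30850 = 2.00 ≈ 2

2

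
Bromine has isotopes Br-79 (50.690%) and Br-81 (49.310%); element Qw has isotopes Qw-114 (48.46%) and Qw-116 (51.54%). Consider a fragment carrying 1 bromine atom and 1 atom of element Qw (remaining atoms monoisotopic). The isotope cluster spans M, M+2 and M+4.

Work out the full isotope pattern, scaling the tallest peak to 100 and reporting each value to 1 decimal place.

49.1 : 100.0 : 50.8

Bromine pattern (n=1): 0.5069 : 0.4931
Element Qw pattern (n=1): 0.4846 : 0.5154
Convolve the two distributions (both contribute in 2-u steps):
  M: 0.5069×0.4846 = 0.245644
  M+2: 0.5069×0.5154 + 0.4931×0.4846 = 0.500213
  M+4: 0.4931×0.5154 = 0.254144
Scale to base peak (0.500213) = 100: 49.1 : 100.0 : 50.8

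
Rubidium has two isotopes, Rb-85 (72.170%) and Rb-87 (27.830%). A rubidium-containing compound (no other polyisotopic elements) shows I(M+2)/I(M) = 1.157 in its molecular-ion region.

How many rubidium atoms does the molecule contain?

For n independent Rb atoms, I(M+2)/I(M) = n · (abundance Rb-87) / (abundance Rb-85) = n · 0.27830/0.72170.
n = 1.157 × 0.72170/0.27830 = 3.00 ≈ 3

3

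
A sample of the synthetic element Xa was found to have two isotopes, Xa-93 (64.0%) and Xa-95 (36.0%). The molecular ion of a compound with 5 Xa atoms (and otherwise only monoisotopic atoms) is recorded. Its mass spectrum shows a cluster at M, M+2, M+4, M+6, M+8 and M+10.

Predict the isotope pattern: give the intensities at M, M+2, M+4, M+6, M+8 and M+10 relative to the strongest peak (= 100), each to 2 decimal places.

Expanding (0.640 + 0.360)^5:
P(M) = 0.640^5 = 0.107374
P(M+2) = 5 × 0.640^4 × 0.360^1 = 0.301990
P(M+4) = 10 × 0.640^3 × 0.360^2 = 0.339739
P(M+6) = 10 × 0.640^2 × 0.360^3 = 0.191103
P(M+8) = 5 × 0.640^1 × 0.360^4 = 0.053748
P(M+10) = 0.360^5 = 0.006047
The M+4 peak is largest (0.339739); scaling to 100 gives 31.60 : 88.89 : 100.00 : 56.25 : 15.82 : 1.78.

31.60 : 88.89 : 100.00 : 56.25 : 15.82 : 1.78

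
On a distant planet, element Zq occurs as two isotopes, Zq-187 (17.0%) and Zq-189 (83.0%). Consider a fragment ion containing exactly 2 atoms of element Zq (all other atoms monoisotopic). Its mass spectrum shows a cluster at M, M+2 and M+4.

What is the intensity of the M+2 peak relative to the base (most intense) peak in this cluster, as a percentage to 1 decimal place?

41.0%

Binomial terms of (0.170 + 0.830)^2: M 0.0289, M+2 0.2822, M+4 0.6889 → M+4 is the base peak.
P(M+4) = C(2,2) × 0.170^0 × 0.830^2 = 1 × 1.0000 × 0.6889 = 0.688900 (base)
P(M+2) = C(2,1) × 0.170^1 × 0.830^1 = 2 × 0.1700 × 0.8300 = 0.282200
Relative intensity = 0.282200 / 0.688900 × 100 = 41.0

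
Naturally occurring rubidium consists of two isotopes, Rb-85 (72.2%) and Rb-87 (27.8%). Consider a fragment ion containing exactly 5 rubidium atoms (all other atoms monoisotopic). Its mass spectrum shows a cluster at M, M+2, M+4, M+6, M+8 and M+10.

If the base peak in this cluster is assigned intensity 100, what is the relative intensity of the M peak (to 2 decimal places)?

51.94

Binomial terms of (0.722 + 0.278)^5: M 0.1962, M+2 0.3777, M+4 0.2909, M+6 0.1120, M+8 0.0216, M+10 0.0017 → M+2 is the base peak.
P(M+2) = C(5,1) × 0.722^4 × 0.278^1 = 5 × 0.27173701 × 0.2780 = 0.377714 (base)
P(M) = C(5,0) × 0.722^5 × 0.278^0 = 1 × 0.19619412 × 1.0000 = 0.196194
Relative intensity = 0.196194 / 0.377714 × 100 = 51.94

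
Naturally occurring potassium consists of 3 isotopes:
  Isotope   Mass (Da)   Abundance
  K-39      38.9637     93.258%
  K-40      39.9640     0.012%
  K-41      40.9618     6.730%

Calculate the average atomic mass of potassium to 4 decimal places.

Average mass = Σ (abundance × isotope mass) = 0.93258 × 38.9637 + 0.00012 × 39.9640 + 0.06730 × 40.9618
= 36.33677 + 0.00480 + 2.75673 = 39.09830 Da

39.0983 Da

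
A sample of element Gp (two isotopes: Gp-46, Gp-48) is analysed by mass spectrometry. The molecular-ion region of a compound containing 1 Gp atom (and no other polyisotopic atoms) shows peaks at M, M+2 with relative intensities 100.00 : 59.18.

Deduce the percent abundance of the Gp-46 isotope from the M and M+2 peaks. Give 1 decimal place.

62.8%

Write p for the Gp-46 fraction. I(M+2)/I(M) = [C(1,1)·p^0·(1−p)] / p^1 = 1·(1−p)/p = 59.18/100.00 = 0.5918
(1−p)/p = 0.5918/1 = 0.5918  ⇒  p = 1/(1 + 0.5918) = 0.6282
Gp-46: 62.8%, Gp-48: 37.2%.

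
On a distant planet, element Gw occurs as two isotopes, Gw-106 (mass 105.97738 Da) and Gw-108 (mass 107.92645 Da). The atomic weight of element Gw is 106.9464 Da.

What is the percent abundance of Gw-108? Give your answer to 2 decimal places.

Writing the weighted mean with unknown fraction x of Gw-106:
105.97738·x + 107.92645·(1 − x) = 106.9464
(105.97738 − 107.92645)·x = 106.9464 − 107.92645
x = -0.98005 / -1.94907 = 0.50283 → 50.28% Gw-106, 49.72% Gw-108.

49.72%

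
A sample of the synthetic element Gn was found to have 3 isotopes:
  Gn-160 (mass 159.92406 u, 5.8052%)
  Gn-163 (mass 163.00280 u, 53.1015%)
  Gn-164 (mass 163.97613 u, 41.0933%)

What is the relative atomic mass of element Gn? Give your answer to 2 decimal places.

Weight each isotope mass by its fractional abundance: 0.058052 × 159.92406 + 0.531015 × 163.00280 + 0.410933 × 163.97613
= 9.283912 + 86.556932 + 67.383203 = 163.224047 u

163.22 u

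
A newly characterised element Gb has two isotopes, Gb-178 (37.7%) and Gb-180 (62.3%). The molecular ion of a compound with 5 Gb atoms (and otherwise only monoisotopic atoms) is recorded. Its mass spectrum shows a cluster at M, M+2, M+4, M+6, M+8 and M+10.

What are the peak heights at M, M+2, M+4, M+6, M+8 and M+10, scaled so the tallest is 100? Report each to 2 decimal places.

Expanding (0.377 + 0.623)^5:
P(M) = 0.377^5 = 0.007616
P(M+2) = 5 × 0.377^4 × 0.623^1 = 0.062925
P(M+4) = 10 × 0.377^3 × 0.623^2 = 0.207970
P(M+6) = 10 × 0.377^2 × 0.623^3 = 0.343674
P(M+8) = 5 × 0.377^1 × 0.623^4 = 0.283964
P(M+10) = 0.623^5 = 0.093851
The M+6 peak is largest (0.343674); scaling to 100 gives 2.22 : 18.31 : 60.51 : 100.00 : 82.63 : 27.31.

2.22 : 18.31 : 60.51 : 100.00 : 82.63 : 27.31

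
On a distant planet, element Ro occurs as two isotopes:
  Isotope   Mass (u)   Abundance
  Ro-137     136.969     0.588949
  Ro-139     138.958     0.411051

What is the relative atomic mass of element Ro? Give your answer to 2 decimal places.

137.79 u

The abundance-weighted mean is 0.588949 × 136.969 + 0.411051 × 138.958
= 80.6678 + 57.1188 = 137.7866 u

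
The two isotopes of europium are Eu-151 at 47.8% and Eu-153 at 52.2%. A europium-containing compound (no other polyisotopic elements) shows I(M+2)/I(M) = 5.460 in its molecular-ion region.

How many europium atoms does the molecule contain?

5

For n independent Eu atoms, I(M+2)/I(M) = n · (abundance Eu-153) / (abundance Eu-151) = n · 0.522/0.478.
n = 5.460 × 0.478/0.522 = 5.00 ≈ 5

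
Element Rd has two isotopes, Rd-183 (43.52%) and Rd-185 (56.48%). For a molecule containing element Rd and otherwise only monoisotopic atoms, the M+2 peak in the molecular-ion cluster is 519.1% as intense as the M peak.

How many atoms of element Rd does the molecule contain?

For n independent Rd atoms, I(M+2)/I(M) = n · (abundance Rd-185) / (abundance Rd-183) = n · 0.5648/0.4352.
n = 5.191 × 0.4352/0.5648 = 4.00 ≈ 4

4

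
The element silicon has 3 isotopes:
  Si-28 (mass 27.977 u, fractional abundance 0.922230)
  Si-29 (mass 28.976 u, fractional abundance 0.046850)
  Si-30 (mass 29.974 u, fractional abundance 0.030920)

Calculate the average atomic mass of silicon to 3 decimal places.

Ar = Σ fᵢ·mᵢ = 0.922230 × 27.977 + 0.046850 × 28.976 + 0.030920 × 29.974
= 25.8012 + 1.3575 + 0.9268 = 28.0855 u

28.086 u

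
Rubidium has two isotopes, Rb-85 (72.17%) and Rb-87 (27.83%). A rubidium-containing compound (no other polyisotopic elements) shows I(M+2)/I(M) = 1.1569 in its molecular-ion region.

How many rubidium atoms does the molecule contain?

3

With n Rb atoms, P(M+2)/P(M) = C(n,1)·p^(n−1)q / p^n = n·q/p = n · 0.2783/0.7217.
n = 1.1569 × 0.7217/0.2783 = 3.00 ≈ 3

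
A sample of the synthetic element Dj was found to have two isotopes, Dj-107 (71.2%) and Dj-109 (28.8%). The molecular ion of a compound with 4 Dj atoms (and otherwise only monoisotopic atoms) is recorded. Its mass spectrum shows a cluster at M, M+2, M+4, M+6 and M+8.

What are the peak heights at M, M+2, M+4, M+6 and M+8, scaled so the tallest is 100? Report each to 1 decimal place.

61.8 : 100.0 : 60.7 : 16.4 : 1.7

The 4 Dj atoms are independent, so intensities follow the terms of (0.712 + 0.288)^4.
P(M) = 0.712^4 = 0.256992
P(M+2) = 4 × 0.712^3 × 0.288^1 = 0.415808
P(M+4) = 6 × 0.712^2 × 0.288^2 = 0.252288
P(M+6) = 4 × 0.712^1 × 0.288^3 = 0.068033
P(M+8) = 0.288^4 = 0.006880
The M+2 peak is largest (0.415808); scaling to 100 gives 61.8 : 100.0 : 60.7 : 16.4 : 1.7.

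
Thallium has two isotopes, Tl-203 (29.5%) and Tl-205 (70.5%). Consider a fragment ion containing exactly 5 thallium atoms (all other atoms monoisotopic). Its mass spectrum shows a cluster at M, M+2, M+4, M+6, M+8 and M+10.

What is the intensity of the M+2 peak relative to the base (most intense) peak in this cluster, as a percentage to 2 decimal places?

7.33%

Binomial terms of (0.295 + 0.705)^5: M 0.0022, M+2 0.0267, M+4 0.1276, M+6 0.3049, M+8 0.3644, M+10 0.1742 → M+8 is the base peak.
P(M+8) = C(5,4) × 0.295^1 × 0.705^4 = 5 × 0.2950 × 0.24703385 = 0.364375 (base)
P(M+2) = C(5,1) × 0.295^4 × 0.705^1 = 5 × 0.00757335 × 0.7050 = 0.026696
Relative intensity = 0.026696 / 0.364375 × 100 = 7.33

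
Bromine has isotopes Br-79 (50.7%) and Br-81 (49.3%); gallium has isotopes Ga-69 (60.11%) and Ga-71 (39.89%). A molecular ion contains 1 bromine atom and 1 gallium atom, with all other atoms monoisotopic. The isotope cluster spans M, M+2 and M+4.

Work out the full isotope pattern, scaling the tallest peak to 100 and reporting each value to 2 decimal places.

61.12 : 100.00 : 39.44

Bromine pattern (n=1): 0.5070 : 0.4930
Gallium pattern (n=1): 0.6011 : 0.3989
Convolve the two distributions (both contribute in 2-u steps):
  M: 0.5070×0.6011 = 0.304758
  M+2: 0.5070×0.3989 + 0.4930×0.6011 = 0.498585
  M+4: 0.4930×0.3989 = 0.196658
Scale to base peak (0.498585) = 100: 61.12 : 100.00 : 39.44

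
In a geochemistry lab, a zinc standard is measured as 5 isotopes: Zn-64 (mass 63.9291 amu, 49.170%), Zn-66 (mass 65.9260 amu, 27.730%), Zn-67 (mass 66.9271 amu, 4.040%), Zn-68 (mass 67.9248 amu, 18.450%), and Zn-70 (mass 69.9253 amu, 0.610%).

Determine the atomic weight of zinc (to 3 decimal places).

Ar = Σ fᵢ·mᵢ = 0.49170 × 63.9291 + 0.27730 × 65.9260 + 0.04040 × 66.9271 + 0.18450 × 67.9248 + 0.00610 × 69.9253
= 31.43394 + 18.28128 + 2.70385 + 12.53213 + 0.42654 = 65.37774 amu

65.378 amu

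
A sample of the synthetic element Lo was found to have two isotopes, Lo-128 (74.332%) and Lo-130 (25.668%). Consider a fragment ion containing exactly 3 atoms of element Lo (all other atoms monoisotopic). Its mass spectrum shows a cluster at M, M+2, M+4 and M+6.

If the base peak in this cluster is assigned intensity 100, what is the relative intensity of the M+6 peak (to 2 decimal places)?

3.97

(0.74332 + 0.25668)^3 gives M 0.4107, M+2 0.4255, M+4 0.1469, M+6 0.0169; the largest is M+2.
P(M+2) = C(3,1) × 0.74332^2 × 0.25668^1 = 3 × 0.55252462 × 0.25668 = 0.425466 (base)
P(M+6) = C(3,3) × 0.74332^0 × 0.25668^3 = 1 × 1.0000 × 0.01691126 = 0.016911
Relative intensity = 0.016911 / 0.425466 × 100 = 3.97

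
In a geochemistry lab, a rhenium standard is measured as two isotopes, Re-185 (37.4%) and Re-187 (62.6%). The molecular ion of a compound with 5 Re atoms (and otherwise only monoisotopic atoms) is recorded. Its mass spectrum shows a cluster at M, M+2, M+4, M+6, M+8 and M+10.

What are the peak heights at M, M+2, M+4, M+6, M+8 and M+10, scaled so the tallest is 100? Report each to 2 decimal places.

Each Re atom is independently Re-185 (p = 0.374) or Re-187 (q = 0.626); the cluster is the binomial expansion (p + q)^5.
P(M) = 0.374^5 = 0.007317
P(M+2) = 5 × 0.374^4 × 0.626^1 = 0.061239
P(M+4) = 10 × 0.374^3 × 0.626^2 = 0.205005
P(M+6) = 10 × 0.374^2 × 0.626^3 = 0.343136
P(M+8) = 5 × 0.374^1 × 0.626^4 = 0.287170
P(M+10) = 0.626^5 = 0.096133
The M+6 peak is largest (0.343136); scaling to 100 gives 2.13 : 17.85 : 59.74 : 100.00 : 83.69 : 28.02.

2.13 : 17.85 : 59.74 : 100.00 : 83.69 : 28.02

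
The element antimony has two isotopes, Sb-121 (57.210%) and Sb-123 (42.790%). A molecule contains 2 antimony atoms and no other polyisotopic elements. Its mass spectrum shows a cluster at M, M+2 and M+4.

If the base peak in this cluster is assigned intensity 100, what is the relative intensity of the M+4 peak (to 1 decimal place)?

Term probabilities: M 0.3273, M+2 0.4896, M+4 0.1831. Base peak = M+2.
P(M+2) = C(2,1) × 0.57210^1 × 0.42790^1 = 2 × 0.5721 × 0.4279 = 0.489603 (base)
P(M+4) = C(2,2) × 0.57210^0 × 0.42790^2 = 1 × 1.0000 × 0.18309841 = 0.183098
Relative intensity = 0.183098 / 0.489603 × 100 = 37.4

37.4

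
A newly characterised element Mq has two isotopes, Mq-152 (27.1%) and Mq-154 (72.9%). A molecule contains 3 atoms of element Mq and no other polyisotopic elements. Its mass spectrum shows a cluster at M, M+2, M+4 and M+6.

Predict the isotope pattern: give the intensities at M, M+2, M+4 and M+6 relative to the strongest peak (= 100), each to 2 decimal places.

Expanding (0.271 + 0.729)^3:
P(M) = 0.271^3 = 0.019903
P(M+2) = 3 × 0.271^2 × 0.729^1 = 0.160615
P(M+4) = 3 × 0.271^1 × 0.729^2 = 0.432062
P(M+6) = 0.729^3 = 0.387420
The M+4 peak is largest (0.432062); scaling to 100 gives 4.61 : 37.17 : 100.00 : 89.67.

4.61 : 37.17 : 100.00 : 89.67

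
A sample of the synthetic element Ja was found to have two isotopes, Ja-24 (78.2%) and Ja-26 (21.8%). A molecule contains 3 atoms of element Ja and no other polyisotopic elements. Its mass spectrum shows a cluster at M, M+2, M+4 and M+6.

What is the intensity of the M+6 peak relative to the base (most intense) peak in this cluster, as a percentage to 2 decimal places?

2.17%

Term probabilities: M 0.4782, M+2 0.3999, M+4 0.1115, M+6 0.0104. Base peak = M.
P(M) = C(3,0) × 0.782^3 × 0.218^0 = 1 × 0.47821177 × 1.0000 = 0.478212 (base)
P(M+6) = C(3,3) × 0.782^0 × 0.218^3 = 1 × 1.0000 × 0.01036023 = 0.010360
Relative intensity = 0.010360 / 0.478212 × 100 = 2.17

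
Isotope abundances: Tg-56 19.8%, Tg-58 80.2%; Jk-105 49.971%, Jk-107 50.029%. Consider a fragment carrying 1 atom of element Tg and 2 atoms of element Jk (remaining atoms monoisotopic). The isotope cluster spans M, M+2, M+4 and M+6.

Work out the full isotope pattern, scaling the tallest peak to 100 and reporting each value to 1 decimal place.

Element Tg pattern (n=1): 0.1980 : 0.8020
Element Jk pattern (n=2): 0.24971008 : 0.49999983 : 0.25029008
Convolve the two distributions (both contribute in 2-u steps):
  M: 0.1980×0.24971008 = 0.049443
  M+2: 0.1980×0.49999983 + 0.8020×0.24971008 = 0.299267
  M+4: 0.1980×0.25029008 + 0.8020×0.49999983 = 0.450557
  M+6: 0.8020×0.25029008 = 0.200733
Scale to base peak (0.450557) = 100: 11.0 : 66.4 : 100.0 : 44.6

11.0 : 66.4 : 100.0 : 44.6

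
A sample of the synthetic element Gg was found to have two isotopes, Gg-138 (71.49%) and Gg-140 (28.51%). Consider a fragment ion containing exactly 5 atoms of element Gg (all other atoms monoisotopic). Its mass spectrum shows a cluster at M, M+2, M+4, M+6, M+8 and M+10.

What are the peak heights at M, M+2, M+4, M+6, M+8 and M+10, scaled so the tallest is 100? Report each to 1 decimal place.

50.2 : 100.0 : 79.8 : 31.8 : 6.3 : 0.5

Expanding (0.7149 + 0.2851)^5:
P(M) = 0.7149^5 = 0.186735
P(M+2) = 5 × 0.7149^4 × 0.2851^1 = 0.372347
P(M+4) = 10 × 0.7149^3 × 0.2851^2 = 0.296982
P(M+6) = 10 × 0.7149^2 × 0.2851^3 = 0.118436
P(M+8) = 5 × 0.7149^1 × 0.2851^4 = 0.023616
P(M+10) = 0.2851^5 = 0.001884
The M+2 peak is largest (0.372347); scaling to 100 gives 50.2 : 100.0 : 79.8 : 31.8 : 6.3 : 0.5.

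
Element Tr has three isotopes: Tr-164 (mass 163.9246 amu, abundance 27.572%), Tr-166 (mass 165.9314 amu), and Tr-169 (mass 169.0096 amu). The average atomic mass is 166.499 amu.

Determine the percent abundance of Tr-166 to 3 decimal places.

36.013%

Let x and y be the fractions of Tr-166 and Tr-169. Then x + y = 1 − 0.27572 = 0.72428 and 165.9314x + 169.0096y = 166.499 − 0.27572×163.9246 = 121.301709288.
Substituting: 165.9314x + 169.0096(0.72428 − x) = 121.301709288
(165.9314 − 169.0096)x = -1.1085638  ⇒  x = 0.36013, y = 0.36415
Tr-166: 36.013%, Tr-169: 36.415%.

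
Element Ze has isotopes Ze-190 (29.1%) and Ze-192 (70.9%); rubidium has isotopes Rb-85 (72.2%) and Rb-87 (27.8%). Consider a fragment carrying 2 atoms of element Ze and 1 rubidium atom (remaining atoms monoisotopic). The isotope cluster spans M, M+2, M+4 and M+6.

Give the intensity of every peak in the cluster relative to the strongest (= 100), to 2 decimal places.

Element Ze pattern (n=2): 0.084681 : 0.412638 : 0.502681
Rubidium pattern (n=1): 0.7220 : 0.2780
Convolve the two distributions (both contribute in 2-u steps):
  M: 0.084681×0.7220 = 0.061140
  M+2: 0.084681×0.2780 + 0.412638×0.7220 = 0.321466
  M+4: 0.412638×0.2780 + 0.502681×0.7220 = 0.477649
  M+6: 0.502681×0.2780 = 0.139745
Scale to base peak (0.477649) = 100: 12.80 : 67.30 : 100.00 : 29.26

12.80 : 67.30 : 100.00 : 29.26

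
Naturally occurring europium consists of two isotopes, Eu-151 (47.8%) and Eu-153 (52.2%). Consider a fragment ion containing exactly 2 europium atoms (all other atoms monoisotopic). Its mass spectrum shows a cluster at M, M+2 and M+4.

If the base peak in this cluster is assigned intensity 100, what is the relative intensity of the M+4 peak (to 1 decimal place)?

Term probabilities: M 0.2285, M+2 0.4990, M+4 0.2725. Base peak = M+2.
P(M+2) = C(2,1) × 0.478^1 × 0.522^1 = 2 × 0.4780 × 0.5220 = 0.499032 (base)
P(M+4) = C(2,2) × 0.478^0 × 0.522^2 = 1 × 1.0000 × 0.272484 = 0.272484
Relative intensity = 0.272484 / 0.499032 × 100 = 54.6

54.6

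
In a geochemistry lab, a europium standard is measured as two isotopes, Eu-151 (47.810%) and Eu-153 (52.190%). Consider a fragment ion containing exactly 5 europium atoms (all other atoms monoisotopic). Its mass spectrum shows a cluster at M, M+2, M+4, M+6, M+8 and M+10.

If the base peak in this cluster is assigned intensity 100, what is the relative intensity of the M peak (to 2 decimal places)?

(0.47810 + 0.52190)^5 gives M 0.0250, M+2 0.1363, M+4 0.2977, M+6 0.3249, M+8 0.1774, M+10 0.0387; the largest is M+6.
P(M+6) = C(5,3) × 0.47810^2 × 0.52190^3 = 10 × 0.22857961 × 0.14215492 = 0.324937 (base)
P(M) = C(5,0) × 0.47810^5 × 0.52190^0 = 1 × 0.02498007 × 1.0000 = 0.024980
Relative intensity = 0.024980 / 0.324937 × 100 = 7.69

7.69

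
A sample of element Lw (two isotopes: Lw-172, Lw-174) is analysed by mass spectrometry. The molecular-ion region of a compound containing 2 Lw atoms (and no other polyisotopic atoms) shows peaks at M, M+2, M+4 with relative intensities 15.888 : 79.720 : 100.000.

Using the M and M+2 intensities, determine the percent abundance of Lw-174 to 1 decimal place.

71.5%

Write p for the Lw-172 fraction. I(M+2)/I(M) = [C(2,1)·p^1·(1−p)] / p^2 = 2·(1−p)/p = 79.720/15.888 = 5.0176
(1−p)/p = 5.0176/2 = 2.5088  ⇒  p = 1/(1 + 2.5088) = 0.2850
Lw-172: 28.5%, Lw-174: 71.5%.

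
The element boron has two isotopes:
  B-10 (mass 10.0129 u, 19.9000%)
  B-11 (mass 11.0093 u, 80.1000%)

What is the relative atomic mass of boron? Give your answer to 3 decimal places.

10.811 u

Weight each isotope mass by its fractional abundance: 0.199000 × 10.0129 + 0.801000 × 11.0093
= 1.99257 + 8.81845 = 10.81102 u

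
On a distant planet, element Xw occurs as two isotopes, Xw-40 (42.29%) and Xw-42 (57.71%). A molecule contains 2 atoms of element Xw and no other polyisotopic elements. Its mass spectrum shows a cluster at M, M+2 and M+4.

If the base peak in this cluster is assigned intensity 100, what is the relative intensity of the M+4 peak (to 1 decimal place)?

Binomial terms of (0.4229 + 0.5771)^2: M 0.1788, M+2 0.4881, M+4 0.3330 → M+2 is the base peak.
P(M+2) = C(2,1) × 0.4229^1 × 0.5771^1 = 2 × 0.4229 × 0.5771 = 0.488111 (base)
P(M+4) = C(2,2) × 0.4229^0 × 0.5771^2 = 1 × 1.0000 × 0.33304441 = 0.333044
Relative intensity = 0.333044 / 0.488111 × 100 = 68.2

68.2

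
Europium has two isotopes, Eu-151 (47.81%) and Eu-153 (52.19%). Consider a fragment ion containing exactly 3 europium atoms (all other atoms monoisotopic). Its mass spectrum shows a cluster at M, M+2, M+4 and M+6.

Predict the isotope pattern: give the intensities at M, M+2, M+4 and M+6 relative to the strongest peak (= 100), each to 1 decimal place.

Each Eu atom is independently Eu-151 (p = 0.4781) or Eu-153 (q = 0.5219); the cluster is the binomial expansion (p + q)^3.
P(M) = 0.4781^3 = 0.109284
P(M+2) = 3 × 0.4781^2 × 0.5219^1 = 0.357887
P(M+4) = 3 × 0.4781^1 × 0.5219^2 = 0.390674
P(M+6) = 0.5219^3 = 0.142155
The M+4 peak is largest (0.390674); scaling to 100 gives 28.0 : 91.6 : 100.0 : 36.4.

28.0 : 91.6 : 100.0 : 36.4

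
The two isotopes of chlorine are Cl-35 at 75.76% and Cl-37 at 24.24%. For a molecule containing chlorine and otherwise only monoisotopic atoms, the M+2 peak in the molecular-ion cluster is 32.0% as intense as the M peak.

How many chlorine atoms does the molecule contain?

1

With n Cl atoms, P(M+2)/P(M) = C(n,1)·p^(n−1)q / p^n = n·q/p = n · 0.2424/0.7576.
n = 0.320 × 0.7576/0.2424 = 1.00 ≈ 1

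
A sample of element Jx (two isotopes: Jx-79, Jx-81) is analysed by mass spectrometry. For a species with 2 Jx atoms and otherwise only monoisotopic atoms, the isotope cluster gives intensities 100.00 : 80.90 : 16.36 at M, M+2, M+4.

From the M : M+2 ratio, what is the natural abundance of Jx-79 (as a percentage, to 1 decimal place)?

If p is the fraction of Jx that is Jx-79, then I(M+2)/I(M) = [C(2,1)·p^1·(1−p)] / p^2 = 2·(1−p)/p = 80.90/100.00 = 0.8090
(1−p)/p = 0.8090/2 = 0.4045  ⇒  p = 1/(1 + 0.4045) = 0.7120
Jx-79: 71.2%, Jx-81: 28.8%.

71.2%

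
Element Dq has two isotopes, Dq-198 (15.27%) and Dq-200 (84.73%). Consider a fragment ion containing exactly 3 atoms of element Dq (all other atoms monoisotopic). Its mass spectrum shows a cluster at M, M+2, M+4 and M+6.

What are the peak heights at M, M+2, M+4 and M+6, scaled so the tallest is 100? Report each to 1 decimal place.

Each Dq atom is independently Dq-198 (p = 0.1527) or Dq-200 (q = 0.8473); the cluster is the binomial expansion (p + q)^3.
P(M) = 0.1527^3 = 0.003561
P(M+2) = 3 × 0.1527^2 × 0.8473^1 = 0.059270
P(M+4) = 3 × 0.1527^1 × 0.8473^2 = 0.328878
P(M+6) = 0.8473^3 = 0.608291
The M+6 peak is largest (0.608291); scaling to 100 gives 0.6 : 9.7 : 54.1 : 100.0.

0.6 : 9.7 : 54.1 : 100.0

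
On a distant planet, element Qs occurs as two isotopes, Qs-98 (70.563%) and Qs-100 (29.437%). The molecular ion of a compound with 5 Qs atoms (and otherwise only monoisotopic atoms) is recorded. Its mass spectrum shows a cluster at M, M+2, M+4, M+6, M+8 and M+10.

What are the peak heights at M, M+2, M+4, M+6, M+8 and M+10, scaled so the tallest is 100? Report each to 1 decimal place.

Expanding (0.70563 + 0.29437)^5:
P(M) = 0.70563^5 = 0.174938
P(M+2) = 5 × 0.70563^4 × 0.29437^1 = 0.364898
P(M+4) = 10 × 0.70563^3 × 0.29437^2 = 0.304452
P(M+6) = 10 × 0.70563^2 × 0.29437^3 = 0.127009
P(M+8) = 5 × 0.70563^1 × 0.29437^4 = 0.026492
P(M+10) = 0.29437^5 = 0.002210
The M+2 peak is largest (0.364898); scaling to 100 gives 47.9 : 100.0 : 83.4 : 34.8 : 7.3 : 0.6.

47.9 : 100.0 : 83.4 : 34.8 : 7.3 : 0.6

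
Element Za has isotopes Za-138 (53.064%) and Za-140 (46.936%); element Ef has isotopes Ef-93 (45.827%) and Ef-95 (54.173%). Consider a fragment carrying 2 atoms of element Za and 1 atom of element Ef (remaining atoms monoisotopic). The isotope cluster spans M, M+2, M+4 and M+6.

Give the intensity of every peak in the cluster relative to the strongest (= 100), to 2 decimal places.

Element Za pattern (n=2): 0.28157881 : 0.49812238 : 0.22029881
Element Ef pattern (n=1): 0.45827 : 0.54173
Convolve the two distributions (both contribute in 2-u steps):
  M: 0.28157881×0.45827 = 0.129039
  M+2: 0.28157881×0.54173 + 0.49812238×0.45827 = 0.380814
  M+4: 0.49812238×0.54173 + 0.22029881×0.45827 = 0.370804
  M+6: 0.22029881×0.54173 = 0.119342
Scale to base peak (0.380814) = 100: 33.89 : 100.00 : 97.37 : 31.34

33.89 : 100.00 : 97.37 : 31.34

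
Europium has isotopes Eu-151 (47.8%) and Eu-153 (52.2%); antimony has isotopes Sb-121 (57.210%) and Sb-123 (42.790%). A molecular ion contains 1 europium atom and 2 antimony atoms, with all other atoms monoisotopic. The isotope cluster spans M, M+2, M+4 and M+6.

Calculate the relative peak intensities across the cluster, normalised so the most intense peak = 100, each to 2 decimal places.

Europium pattern (n=1): 0.4780 : 0.5220
Antimony pattern (n=2): 0.32729841 : 0.48960318 : 0.18309841
Convolve the two distributions (both contribute in 2-u steps):
  M: 0.4780×0.32729841 = 0.156449
  M+2: 0.4780×0.48960318 + 0.5220×0.32729841 = 0.404880
  M+4: 0.4780×0.18309841 + 0.5220×0.48960318 = 0.343094
  M+6: 0.5220×0.18309841 = 0.095577
Scale to base peak (0.404880) = 100: 38.64 : 100.00 : 84.74 : 23.61

38.64 : 100.00 : 84.74 : 23.61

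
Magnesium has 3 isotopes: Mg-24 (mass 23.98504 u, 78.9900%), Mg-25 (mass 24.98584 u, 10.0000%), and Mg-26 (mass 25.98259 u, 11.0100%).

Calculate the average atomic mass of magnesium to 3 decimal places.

The abundance-weighted mean is 0.789900 × 23.98504 + 0.100000 × 24.98584 + 0.110100 × 25.98259
= 18.945783 + 2.498584 + 2.860683 = 24.305050 u

24.305 u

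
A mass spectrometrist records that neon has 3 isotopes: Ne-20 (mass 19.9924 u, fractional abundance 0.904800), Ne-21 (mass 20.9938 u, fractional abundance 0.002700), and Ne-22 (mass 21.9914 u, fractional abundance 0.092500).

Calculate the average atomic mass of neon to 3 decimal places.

20.180 u

Weight each isotope mass by its fractional abundance: 0.904800 × 19.9924 + 0.002700 × 20.9938 + 0.092500 × 21.9914
= 18.08912 + 0.05668 + 2.03420 = 20.18000 u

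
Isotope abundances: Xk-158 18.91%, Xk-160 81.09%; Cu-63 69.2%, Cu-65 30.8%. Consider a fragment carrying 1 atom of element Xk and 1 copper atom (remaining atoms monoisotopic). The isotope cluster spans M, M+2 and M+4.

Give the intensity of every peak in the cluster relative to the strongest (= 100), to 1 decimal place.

Element Xk pattern (n=1): 0.1891 : 0.8109
Copper pattern (n=1): 0.6920 : 0.3080
Convolve the two distributions (both contribute in 2-u steps):
  M: 0.1891×0.6920 = 0.130857
  M+2: 0.1891×0.3080 + 0.8109×0.6920 = 0.619386
  M+4: 0.8109×0.3080 = 0.249757
Scale to base peak (0.619386) = 100: 21.1 : 100.0 : 40.3

21.1 : 100.0 : 40.3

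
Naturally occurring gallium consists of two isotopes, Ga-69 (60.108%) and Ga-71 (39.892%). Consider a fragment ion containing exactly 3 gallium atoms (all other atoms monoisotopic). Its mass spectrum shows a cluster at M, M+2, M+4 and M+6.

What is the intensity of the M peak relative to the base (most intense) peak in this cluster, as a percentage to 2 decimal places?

Binomial terms of (0.60108 + 0.39892)^3: M 0.2172, M+2 0.4324, M+4 0.2870, M+6 0.0635 → M+2 is the base peak.
P(M+2) = C(3,1) × 0.60108^2 × 0.39892^1 = 3 × 0.36129717 × 0.39892 = 0.432386 (base)
P(M) = C(3,0) × 0.60108^3 × 0.39892^0 = 1 × 0.2171685 × 1.0000 = 0.217169
Relative intensity = 0.217169 / 0.432386 × 100 = 50.23

50.23%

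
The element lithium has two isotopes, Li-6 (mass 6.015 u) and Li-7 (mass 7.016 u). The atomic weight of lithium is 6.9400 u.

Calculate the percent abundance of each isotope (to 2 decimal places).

Let x be the fractional abundance of Li-6; then Li-7 has abundance 1 − x.
6.015·x + 7.016·(1 − x) = 6.9400
(6.015 − 7.016)·x = 6.9400 − 7.016
x = -0.0760 / -1.001 = 0.07592 → 7.59% Li-6, 92.41% Li-7.

Li-6: 7.59%, Li-7: 92.41%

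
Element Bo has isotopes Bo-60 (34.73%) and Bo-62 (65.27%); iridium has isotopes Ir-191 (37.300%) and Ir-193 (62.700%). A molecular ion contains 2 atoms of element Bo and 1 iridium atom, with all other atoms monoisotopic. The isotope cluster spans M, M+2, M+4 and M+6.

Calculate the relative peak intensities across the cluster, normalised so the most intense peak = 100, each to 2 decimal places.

10.15 : 55.22 : 100.00 : 60.27

Element Bo pattern (n=2): 0.12061729 : 0.45336542 : 0.42601729
Iridium pattern (n=1): 0.3730 : 0.6270
Convolve the two distributions (both contribute in 2-u steps):
  M: 0.12061729×0.3730 = 0.044990
  M+2: 0.12061729×0.6270 + 0.45336542×0.3730 = 0.244732
  M+4: 0.45336542×0.6270 + 0.42601729×0.3730 = 0.443165
  M+6: 0.42601729×0.6270 = 0.267113
Scale to base peak (0.443165) = 100: 10.15 : 55.22 : 100.00 : 60.27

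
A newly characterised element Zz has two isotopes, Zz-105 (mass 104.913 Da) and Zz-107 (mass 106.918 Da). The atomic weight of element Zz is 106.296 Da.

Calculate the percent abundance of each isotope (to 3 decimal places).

Zz-105: 31.022%, Zz-107: 68.978%

Writing the weighted mean with unknown fraction x of Zz-105:
104.913·x + 106.918·(1 − x) = 106.296
(104.913 − 106.918)·x = 106.296 − 106.918
x = -0.622 / -2.005 = 0.31022 → 31.022% Zz-105, 68.978% Zz-107.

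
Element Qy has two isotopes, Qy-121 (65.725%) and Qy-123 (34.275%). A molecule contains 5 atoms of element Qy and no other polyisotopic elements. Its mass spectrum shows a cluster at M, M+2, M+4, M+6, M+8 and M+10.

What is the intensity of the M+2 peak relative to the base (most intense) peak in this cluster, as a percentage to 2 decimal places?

Term probabilities: M 0.1226, M+2 0.3198, M+4 0.3335, M+6 0.1739, M+8 0.0454, M+10 0.0047. Base peak = M+4.
P(M+4) = C(5,2) × 0.65725^3 × 0.34275^2 = 10 × 0.28391725 × 0.11747756 = 0.333539 (base)
P(M+2) = C(5,1) × 0.65725^4 × 0.34275^1 = 5 × 0.18660461 × 0.34275 = 0.319794
Relative intensity = 0.319794 / 0.333539 × 100 = 95.88

95.88%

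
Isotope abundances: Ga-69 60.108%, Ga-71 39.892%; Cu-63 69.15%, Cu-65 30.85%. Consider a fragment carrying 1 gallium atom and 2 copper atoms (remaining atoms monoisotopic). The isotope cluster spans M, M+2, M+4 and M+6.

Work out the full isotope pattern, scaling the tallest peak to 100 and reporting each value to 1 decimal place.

64.3 : 100.0 : 50.9 : 8.5

Gallium pattern (n=1): 0.60108 : 0.39892
Copper pattern (n=2): 0.47817225 : 0.4266555 : 0.09517225
Convolve the two distributions (both contribute in 2-u steps):
  M: 0.60108×0.47817225 = 0.287420
  M+2: 0.60108×0.4266555 + 0.39892×0.47817225 = 0.447207
  M+4: 0.60108×0.09517225 + 0.39892×0.4266555 = 0.227408
  M+6: 0.39892×0.09517225 = 0.037966
Scale to base peak (0.447207) = 100: 64.3 : 100.0 : 50.9 : 8.5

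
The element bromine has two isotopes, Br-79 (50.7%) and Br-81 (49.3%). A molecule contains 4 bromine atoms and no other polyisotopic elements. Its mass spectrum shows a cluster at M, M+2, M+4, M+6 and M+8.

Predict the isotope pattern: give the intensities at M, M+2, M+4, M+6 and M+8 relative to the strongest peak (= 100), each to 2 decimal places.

The 4 Br atoms are independent, so intensities follow the terms of (0.507 + 0.493)^4.
P(M) = 0.507^4 = 0.066074
P(M+2) = 4 × 0.507^3 × 0.493^1 = 0.256999
P(M+4) = 6 × 0.507^2 × 0.493^2 = 0.374853
P(M+6) = 4 × 0.507^1 × 0.493^3 = 0.243001
P(M+8) = 0.493^4 = 0.059073
The M+4 peak is largest (0.374853); scaling to 100 gives 17.63 : 68.56 : 100.00 : 64.83 : 15.76.

17.63 : 68.56 : 100.00 : 64.83 : 15.76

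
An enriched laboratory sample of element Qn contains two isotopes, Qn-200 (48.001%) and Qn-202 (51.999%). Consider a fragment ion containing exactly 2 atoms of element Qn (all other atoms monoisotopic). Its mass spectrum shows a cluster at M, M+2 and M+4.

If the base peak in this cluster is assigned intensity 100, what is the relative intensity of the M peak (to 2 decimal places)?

Binomial terms of (0.48001 + 0.51999)^2: M 0.2304, M+2 0.4992, M+4 0.2704 → M+2 is the base peak.
P(M+2) = C(2,1) × 0.48001^1 × 0.51999^1 = 2 × 0.48001 × 0.51999 = 0.499201 (base)
P(M) = C(2,0) × 0.48001^2 × 0.51999^0 = 1 × 0.2304096 × 1.0000 = 0.230410
Relative intensity = 0.230410 / 0.499201 × 100 = 46.16

46.16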